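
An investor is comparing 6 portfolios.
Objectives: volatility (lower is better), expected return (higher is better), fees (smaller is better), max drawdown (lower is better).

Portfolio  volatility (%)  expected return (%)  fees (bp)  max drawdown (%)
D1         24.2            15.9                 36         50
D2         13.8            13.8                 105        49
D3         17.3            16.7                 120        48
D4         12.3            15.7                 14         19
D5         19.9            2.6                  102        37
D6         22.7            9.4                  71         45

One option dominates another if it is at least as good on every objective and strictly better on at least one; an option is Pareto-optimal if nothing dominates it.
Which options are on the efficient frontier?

D1: not dominated.
D2: dominated by D4 (volatility 12.3≤13.8, expected return 15.7≥13.8, fees 14≤105, max drawdown 19≤49).
D3: not dominated (best expected return).
D4: not dominated (best volatility).
D5: dominated by D4 (volatility 12.3≤19.9, expected return 15.7≥2.6, fees 14≤102, max drawdown 19≤37).
D6: dominated by D4 (volatility 12.3≤22.7, expected return 15.7≥9.4, fees 14≤71, max drawdown 19≤45).

D1, D3, D4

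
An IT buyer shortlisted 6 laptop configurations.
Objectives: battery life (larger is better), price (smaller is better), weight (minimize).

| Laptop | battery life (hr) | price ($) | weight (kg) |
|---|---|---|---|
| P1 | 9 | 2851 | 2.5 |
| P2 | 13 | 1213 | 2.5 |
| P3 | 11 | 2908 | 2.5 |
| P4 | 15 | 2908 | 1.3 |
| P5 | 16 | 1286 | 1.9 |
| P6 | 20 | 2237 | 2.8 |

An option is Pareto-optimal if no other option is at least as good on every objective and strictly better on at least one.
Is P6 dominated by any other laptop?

No

P1: worse on battery life (9 vs 20).
P2: worse on battery life (13 vs 20).
P3: worse on battery life (11 vs 20).
P4: worse on battery life (15 vs 20).
P5: worse on battery life (16 vs 20).
No option is at least as good as P6 on every objective and strictly better on one.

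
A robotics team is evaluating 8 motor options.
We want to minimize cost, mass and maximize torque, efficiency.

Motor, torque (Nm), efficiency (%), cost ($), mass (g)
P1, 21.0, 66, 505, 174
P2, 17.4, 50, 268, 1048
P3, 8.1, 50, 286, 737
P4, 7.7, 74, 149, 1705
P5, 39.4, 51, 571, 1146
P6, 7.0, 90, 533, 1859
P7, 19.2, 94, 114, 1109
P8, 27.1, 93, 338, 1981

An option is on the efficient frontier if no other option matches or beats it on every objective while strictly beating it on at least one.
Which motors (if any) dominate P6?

P7

P7: torque 19.2≥7.0, efficiency 94≥90, cost 114≤533, mass 1109≤1859 — dominates P6.
Others (P1, P2, P3, P4, P5, P8) are each worse than P6 on at least one objective.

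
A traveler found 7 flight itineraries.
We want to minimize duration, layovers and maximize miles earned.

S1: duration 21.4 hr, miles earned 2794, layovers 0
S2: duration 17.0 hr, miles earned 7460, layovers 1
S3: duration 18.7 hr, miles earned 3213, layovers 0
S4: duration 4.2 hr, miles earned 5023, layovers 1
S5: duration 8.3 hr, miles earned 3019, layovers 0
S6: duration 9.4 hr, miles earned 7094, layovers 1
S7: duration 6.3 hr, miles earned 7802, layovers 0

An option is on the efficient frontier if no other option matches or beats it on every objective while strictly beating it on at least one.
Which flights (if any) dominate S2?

S7

S7: duration 6.3≤17.0, miles earned 7802≥7460, layovers 0≤1 — dominates S2.
Others (S1, S3, S4, S5, S6) are each worse than S2 on at least one objective.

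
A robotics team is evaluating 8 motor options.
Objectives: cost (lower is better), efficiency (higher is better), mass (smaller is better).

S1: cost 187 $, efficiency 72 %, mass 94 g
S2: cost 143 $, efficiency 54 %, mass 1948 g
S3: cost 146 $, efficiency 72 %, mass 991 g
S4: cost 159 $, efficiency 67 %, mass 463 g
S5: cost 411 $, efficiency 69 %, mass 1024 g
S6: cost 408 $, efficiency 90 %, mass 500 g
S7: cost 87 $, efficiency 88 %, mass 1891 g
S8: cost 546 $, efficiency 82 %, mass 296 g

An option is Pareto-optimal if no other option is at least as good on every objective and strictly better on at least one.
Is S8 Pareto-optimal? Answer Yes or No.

S1: worse on efficiency (72 vs 82).
S2: worse on efficiency (54 vs 82).
S3: worse on efficiency (72 vs 82).
S4: worse on efficiency (67 vs 82).
S5: worse on efficiency (69 vs 82).
S6: worse on mass (500 vs 296).
S7: worse on mass (1891 vs 296).
No option is at least as good as S8 on every objective and strictly better on one.

Yes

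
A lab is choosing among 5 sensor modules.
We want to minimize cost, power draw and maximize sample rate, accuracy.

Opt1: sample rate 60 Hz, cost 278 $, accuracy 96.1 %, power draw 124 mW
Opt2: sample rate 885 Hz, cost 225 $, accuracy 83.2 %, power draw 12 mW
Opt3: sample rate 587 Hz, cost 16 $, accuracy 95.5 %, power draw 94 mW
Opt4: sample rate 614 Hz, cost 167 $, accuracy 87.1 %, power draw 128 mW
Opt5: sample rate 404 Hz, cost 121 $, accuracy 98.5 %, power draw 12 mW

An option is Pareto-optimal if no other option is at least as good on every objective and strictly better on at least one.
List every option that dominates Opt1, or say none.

Opt5: sample rate 404≥60, cost 121≤278, accuracy 98.5≥96.1, power draw 12≤124 — dominates Opt1.
Others (Opt2, Opt3, Opt4) are each worse than Opt1 on at least one objective.

Opt5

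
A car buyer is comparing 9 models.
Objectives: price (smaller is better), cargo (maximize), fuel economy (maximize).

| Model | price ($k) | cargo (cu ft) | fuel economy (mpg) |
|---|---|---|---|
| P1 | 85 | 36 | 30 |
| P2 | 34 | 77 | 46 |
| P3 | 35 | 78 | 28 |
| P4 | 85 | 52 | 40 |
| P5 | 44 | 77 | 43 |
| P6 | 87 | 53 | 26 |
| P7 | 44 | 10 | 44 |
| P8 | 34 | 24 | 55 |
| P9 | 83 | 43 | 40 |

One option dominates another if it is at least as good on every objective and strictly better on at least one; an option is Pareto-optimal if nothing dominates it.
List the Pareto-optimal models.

P2, P3, P8

P1: dominated by P2 (price 34≤85, cargo 77≥36, fuel economy 46≥30).
P2: not dominated.
P3: not dominated (best cargo).
P4: dominated by P2 (price 34≤85, cargo 77≥52, fuel economy 46≥40).
P5: dominated by P2 (price 34≤44, cargo 77≥77, fuel economy 46≥43).
P6: dominated by P2 (price 34≤87, cargo 77≥53, fuel economy 46≥26).
P7: dominated by P2 (price 34≤44, cargo 77≥10, fuel economy 46≥44).
P8: not dominated (best fuel economy).
P9: dominated by P2 (price 34≤83, cargo 77≥43, fuel economy 46≥40).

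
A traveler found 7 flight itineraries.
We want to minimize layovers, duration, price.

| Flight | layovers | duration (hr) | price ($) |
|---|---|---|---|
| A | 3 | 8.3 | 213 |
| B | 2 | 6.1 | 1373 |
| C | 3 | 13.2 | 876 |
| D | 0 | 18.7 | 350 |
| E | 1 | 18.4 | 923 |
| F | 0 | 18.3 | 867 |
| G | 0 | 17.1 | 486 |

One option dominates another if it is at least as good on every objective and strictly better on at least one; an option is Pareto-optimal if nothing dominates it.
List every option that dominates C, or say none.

A

A: layovers 3≤3, duration 8.3≤13.2, price 213≤876 — dominates C.
Others (B, D, E, F, G) are each worse than C on at least one objective.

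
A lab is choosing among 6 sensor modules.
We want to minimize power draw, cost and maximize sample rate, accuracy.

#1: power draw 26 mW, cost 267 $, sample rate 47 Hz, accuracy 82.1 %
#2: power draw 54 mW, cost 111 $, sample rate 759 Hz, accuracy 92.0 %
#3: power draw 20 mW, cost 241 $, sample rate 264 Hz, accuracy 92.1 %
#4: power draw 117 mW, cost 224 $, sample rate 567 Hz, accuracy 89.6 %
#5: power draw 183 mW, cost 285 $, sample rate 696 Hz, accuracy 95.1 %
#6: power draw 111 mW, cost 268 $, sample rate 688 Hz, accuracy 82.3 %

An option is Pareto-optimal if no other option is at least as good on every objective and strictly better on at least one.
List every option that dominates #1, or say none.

#3

#3: power draw 20≤26, cost 241≤267, sample rate 264≥47, accuracy 92.1≥82.1 — dominates #1.
Others (#2, #4, #5, #6) are each worse than #1 on at least one objective.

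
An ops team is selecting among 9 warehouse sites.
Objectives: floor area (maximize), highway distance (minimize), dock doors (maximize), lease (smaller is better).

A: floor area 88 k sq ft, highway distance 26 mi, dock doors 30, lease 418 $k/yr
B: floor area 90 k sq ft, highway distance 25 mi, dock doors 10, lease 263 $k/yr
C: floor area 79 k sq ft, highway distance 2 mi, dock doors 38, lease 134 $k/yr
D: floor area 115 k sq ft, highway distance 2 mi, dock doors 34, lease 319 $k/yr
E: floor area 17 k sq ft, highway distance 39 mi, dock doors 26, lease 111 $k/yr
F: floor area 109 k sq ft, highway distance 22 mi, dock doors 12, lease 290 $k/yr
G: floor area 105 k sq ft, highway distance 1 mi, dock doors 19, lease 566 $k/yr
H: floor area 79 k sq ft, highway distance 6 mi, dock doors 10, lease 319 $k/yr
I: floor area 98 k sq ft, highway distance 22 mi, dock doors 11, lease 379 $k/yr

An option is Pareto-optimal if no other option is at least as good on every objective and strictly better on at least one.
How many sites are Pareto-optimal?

6

A: dominated by D (floor area 115≥88, highway distance 2≤26, dock doors 34≥30, lease 319≤418).
B: not dominated.
C: not dominated (best dock doors).
D: not dominated (best floor area).
E: not dominated (best lease).
F: not dominated.
G: not dominated (best highway distance).
H: dominated by C (floor area 79≥79, highway distance 2≤6, dock doors 38≥10, lease 134≤319).
I: dominated by D (floor area 115≥98, highway distance 2≤22, dock doors 34≥11, lease 319≤379).
Pareto-optimal: B, C, D, E, F, G → 6.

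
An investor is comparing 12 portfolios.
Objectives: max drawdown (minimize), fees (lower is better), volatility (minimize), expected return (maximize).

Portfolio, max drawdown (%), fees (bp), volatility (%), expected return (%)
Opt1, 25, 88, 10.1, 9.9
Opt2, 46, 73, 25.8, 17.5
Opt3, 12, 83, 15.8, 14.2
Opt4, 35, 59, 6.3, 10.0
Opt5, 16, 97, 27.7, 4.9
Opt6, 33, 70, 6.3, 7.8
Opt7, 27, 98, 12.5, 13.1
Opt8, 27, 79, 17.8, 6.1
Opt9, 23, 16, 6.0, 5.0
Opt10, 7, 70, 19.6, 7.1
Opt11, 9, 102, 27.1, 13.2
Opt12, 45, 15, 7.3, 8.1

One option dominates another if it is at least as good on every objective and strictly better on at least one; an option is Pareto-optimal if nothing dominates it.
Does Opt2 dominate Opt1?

No

Opt2 vs Opt1: Opt2 is worse on max drawdown (46 vs 25), so it does not dominate Opt1.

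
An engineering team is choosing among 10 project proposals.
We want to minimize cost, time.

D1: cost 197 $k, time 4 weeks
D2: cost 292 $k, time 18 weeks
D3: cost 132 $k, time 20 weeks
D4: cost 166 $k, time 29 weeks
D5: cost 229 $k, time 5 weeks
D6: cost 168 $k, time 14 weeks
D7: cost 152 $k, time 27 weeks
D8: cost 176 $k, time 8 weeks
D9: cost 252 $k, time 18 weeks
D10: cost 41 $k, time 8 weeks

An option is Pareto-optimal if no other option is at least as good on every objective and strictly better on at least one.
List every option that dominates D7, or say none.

D3: cost 132≤152, time 20≤27 — dominates D7.
D10: cost 41≤152, time 8≤27 — dominates D7.
Others (D1, D2, D4, D5, D6, D8, D9) are each worse than D7 on at least one objective.

D3, D10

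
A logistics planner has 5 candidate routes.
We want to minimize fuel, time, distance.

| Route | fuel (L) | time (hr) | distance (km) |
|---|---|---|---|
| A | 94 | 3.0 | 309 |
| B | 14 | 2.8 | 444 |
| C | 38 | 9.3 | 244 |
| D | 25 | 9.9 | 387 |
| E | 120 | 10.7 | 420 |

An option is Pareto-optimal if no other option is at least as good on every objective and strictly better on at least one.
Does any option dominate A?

B: worse on distance (444 vs 309).
C: worse on time (9.3 vs 3.0).
D: worse on time (9.9 vs 3.0).
E: worse on fuel (120 vs 94).
No option is at least as good as A on every objective and strictly better on one.

No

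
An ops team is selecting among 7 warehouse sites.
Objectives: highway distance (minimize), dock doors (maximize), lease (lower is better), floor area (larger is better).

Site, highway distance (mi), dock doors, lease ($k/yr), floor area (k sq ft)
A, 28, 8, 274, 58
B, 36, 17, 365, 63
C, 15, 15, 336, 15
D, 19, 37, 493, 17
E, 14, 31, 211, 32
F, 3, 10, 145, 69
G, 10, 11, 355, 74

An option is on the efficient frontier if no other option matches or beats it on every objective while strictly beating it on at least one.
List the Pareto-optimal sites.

A: dominated by F (highway distance 3≤28, dock doors 10≥8, lease 145≤274, floor area 69≥58).
B: not dominated.
C: dominated by E (highway distance 14≤15, dock doors 31≥15, lease 211≤336, floor area 32≥15).
D: not dominated (best dock doors).
E: not dominated.
F: not dominated (best highway distance).
G: not dominated (best floor area).

B, D, E, F, G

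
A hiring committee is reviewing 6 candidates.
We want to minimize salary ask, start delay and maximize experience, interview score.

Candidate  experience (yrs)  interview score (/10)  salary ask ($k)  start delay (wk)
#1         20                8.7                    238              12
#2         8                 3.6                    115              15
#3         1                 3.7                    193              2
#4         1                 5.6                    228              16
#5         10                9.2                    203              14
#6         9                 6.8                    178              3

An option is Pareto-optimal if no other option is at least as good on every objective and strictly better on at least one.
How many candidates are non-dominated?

#1: not dominated (best experience).
#2: not dominated (best salary ask).
#3: not dominated (best start delay).
#4: dominated by #5 (experience 10≥1, interview score 9.2≥5.6, salary ask 203≤228, start delay 14≤16).
#5: not dominated (best interview score).
#6: not dominated.
Pareto-optimal: #1, #2, #3, #5, #6 → 5.

5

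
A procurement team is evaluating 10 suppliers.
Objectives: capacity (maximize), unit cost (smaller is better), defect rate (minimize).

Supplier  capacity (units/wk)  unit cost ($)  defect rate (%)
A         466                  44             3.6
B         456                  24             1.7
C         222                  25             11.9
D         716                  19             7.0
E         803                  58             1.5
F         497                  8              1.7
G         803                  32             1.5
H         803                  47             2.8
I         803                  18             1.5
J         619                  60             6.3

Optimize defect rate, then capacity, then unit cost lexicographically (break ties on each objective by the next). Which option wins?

First minimize defect rate: best is 1.5, kept {E, G, I}.
Then maximize capacity: best is 803, kept {E, G, I}.
Then minimize unit cost: best is 18, kept {I}.

I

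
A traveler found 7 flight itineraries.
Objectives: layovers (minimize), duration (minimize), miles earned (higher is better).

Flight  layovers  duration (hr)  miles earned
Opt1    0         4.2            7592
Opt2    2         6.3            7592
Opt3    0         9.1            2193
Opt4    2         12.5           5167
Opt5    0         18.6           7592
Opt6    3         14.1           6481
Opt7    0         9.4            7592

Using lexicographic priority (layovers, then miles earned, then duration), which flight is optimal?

First minimize layovers: best is 0, kept {Opt1, Opt3, Opt5, Opt7}.
Then maximize miles earned: best is 7592, kept {Opt1, Opt5, Opt7}.
Then minimize duration: best is 4.2, kept {Opt1}.

Opt1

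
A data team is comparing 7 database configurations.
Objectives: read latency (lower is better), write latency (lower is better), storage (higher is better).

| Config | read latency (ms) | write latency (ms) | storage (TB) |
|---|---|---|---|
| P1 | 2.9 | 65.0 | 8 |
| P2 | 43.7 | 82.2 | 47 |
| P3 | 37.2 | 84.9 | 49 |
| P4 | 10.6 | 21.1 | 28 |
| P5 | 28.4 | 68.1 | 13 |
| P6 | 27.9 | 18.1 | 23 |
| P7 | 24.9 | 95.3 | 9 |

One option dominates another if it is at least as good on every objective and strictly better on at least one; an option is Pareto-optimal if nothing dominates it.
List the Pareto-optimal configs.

P1: not dominated (best read latency).
P2: not dominated.
P3: not dominated (best storage).
P4: not dominated.
P5: dominated by P4 (read latency 10.6≤28.4, write latency 21.1≤68.1, storage 28≥13).
P6: not dominated (best write latency).
P7: dominated by P4 (read latency 10.6≤24.9, write latency 21.1≤95.3, storage 28≥9).

P1, P2, P3, P4, P6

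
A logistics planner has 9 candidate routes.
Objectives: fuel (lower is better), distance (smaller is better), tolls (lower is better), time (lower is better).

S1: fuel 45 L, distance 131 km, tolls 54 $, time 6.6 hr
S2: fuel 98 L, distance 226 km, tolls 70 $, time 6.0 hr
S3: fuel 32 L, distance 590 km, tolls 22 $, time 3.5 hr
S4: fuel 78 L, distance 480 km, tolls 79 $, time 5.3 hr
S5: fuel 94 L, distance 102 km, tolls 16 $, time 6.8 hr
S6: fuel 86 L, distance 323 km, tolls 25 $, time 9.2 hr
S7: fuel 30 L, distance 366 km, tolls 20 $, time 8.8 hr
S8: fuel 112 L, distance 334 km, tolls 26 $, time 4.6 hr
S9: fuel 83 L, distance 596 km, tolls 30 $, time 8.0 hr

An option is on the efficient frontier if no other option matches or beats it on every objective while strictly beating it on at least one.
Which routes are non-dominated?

S1, S2, S3, S4, S5, S6, S7, S8

S1: not dominated.
S2: not dominated.
S3: not dominated (best time).
S4: not dominated.
S5: not dominated (best distance).
S6: not dominated.
S7: not dominated (best fuel).
S8: not dominated.
S9: dominated by S3 (fuel 32≤83, distance 590≤596, tolls 22≤30, time 3.5≤8.0).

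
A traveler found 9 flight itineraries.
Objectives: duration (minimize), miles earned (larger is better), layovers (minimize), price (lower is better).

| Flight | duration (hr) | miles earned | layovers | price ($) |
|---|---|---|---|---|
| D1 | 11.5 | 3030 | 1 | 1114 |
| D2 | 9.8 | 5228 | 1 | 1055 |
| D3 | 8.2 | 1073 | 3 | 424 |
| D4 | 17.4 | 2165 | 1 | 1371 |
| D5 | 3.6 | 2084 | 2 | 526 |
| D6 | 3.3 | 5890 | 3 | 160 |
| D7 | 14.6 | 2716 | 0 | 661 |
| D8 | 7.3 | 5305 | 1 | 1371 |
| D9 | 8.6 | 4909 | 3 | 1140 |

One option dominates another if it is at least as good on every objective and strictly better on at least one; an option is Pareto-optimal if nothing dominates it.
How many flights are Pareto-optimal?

5

D1: dominated by D2 (duration 9.8≤11.5, miles earned 5228≥3030, layovers 1≤1, price 1055≤1114).
D2: not dominated.
D3: dominated by D6 (duration 3.3≤8.2, miles earned 5890≥1073, layovers 3≤3, price 160≤424).
D4: dominated by D1 (duration 11.5≤17.4, miles earned 3030≥2165, layovers 1≤1, price 1114≤1371).
D5: not dominated.
D6: not dominated (best duration).
D7: not dominated (best layovers).
D8: not dominated.
D9: dominated by D6 (duration 3.3≤8.6, miles earned 5890≥4909, layovers 3≤3, price 160≤1140).
Pareto-optimal: D2, D5, D6, D7, D8 → 5.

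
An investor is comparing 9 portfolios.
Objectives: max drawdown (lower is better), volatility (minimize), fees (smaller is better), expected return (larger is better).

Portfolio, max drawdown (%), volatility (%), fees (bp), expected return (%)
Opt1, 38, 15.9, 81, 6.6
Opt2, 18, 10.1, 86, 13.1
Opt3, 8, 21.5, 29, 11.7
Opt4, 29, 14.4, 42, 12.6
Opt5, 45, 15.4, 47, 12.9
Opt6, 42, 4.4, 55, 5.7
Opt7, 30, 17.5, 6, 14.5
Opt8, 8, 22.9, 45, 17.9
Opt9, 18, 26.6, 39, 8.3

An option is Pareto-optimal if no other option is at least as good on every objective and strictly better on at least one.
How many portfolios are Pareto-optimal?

Opt1: dominated by Opt4 (max drawdown 29≤38, volatility 14.4≤15.9, fees 42≤81, expected return 12.6≥6.6).
Opt2: not dominated.
Opt3: not dominated.
Opt4: not dominated.
Opt5: not dominated.
Opt6: not dominated (best volatility).
Opt7: not dominated (best fees).
Opt8: not dominated (best expected return).
Opt9: dominated by Opt3 (max drawdown 8≤18, volatility 21.5≤26.6, fees 29≤39, expected return 11.7≥8.3).
Pareto-optimal: Opt2, Opt3, Opt4, Opt5, Opt6, Opt7, Opt8 → 7.

7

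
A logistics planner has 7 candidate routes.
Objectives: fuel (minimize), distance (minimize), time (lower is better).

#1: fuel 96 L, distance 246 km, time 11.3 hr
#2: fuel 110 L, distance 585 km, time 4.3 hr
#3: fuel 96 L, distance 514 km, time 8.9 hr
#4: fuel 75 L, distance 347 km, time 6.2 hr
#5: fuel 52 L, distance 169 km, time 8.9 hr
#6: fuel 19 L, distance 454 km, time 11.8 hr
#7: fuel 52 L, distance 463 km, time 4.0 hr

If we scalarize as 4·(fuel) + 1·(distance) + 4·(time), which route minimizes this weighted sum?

#5

#1: 4·96 + 1·246 + 4·11.3 = 675.2
#2: 4·110 + 1·585 + 4·4.3 = 1042.2
#3: 4·96 + 1·514 + 4·8.9 = 933.6
#4: 4·75 + 1·347 + 4·6.2 = 671.8
#5: 4·52 + 1·169 + 4·8.9 = 412.6
#6: 4·19 + 1·454 + 4·11.8 = 577.2
#7: 4·52 + 1·463 + 4·4.0 = 687.0
Lowest: #5 at 412.6.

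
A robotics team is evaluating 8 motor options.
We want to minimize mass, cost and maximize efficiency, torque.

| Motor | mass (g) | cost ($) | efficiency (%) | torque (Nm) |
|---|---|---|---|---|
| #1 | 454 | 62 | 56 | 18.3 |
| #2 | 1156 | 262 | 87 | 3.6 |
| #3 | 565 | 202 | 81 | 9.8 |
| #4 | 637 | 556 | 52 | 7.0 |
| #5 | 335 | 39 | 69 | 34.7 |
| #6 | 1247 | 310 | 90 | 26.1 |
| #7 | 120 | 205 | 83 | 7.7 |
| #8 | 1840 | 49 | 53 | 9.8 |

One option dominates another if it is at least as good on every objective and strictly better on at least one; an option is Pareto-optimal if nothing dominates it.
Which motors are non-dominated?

#2, #3, #5, #6, #7

#1: dominated by #5 (mass 335≤454, cost 39≤62, efficiency 69≥56, torque 34.7≥18.3).
#2: not dominated.
#3: not dominated.
#4: dominated by #1 (mass 454≤637, cost 62≤556, efficiency 56≥52, torque 18.3≥7.0).
#5: not dominated (best cost).
#6: not dominated (best efficiency).
#7: not dominated (best mass).
#8: dominated by #5 (mass 335≤1840, cost 39≤49, efficiency 69≥53, torque 34.7≥9.8).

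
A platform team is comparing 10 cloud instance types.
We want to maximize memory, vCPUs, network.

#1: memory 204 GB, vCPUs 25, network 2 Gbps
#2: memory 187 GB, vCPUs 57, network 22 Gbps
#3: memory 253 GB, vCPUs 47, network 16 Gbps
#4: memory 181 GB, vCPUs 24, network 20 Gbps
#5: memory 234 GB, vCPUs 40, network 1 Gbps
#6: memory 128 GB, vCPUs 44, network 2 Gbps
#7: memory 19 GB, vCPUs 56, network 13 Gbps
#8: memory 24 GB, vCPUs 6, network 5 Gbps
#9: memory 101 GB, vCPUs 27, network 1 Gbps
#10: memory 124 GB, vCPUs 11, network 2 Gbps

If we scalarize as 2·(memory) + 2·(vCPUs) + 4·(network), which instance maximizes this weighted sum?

#3

#1: 2·204 + 2·25 + 4·2 = 466
#2: 2·187 + 2·57 + 4·22 = 576
#3: 2·253 + 2·47 + 4·16 = 664
#4: 2·181 + 2·24 + 4·20 = 490
#5: 2·234 + 2·40 + 4·1 = 552
#6: 2·128 + 2·44 + 4·2 = 352
#7: 2·19 + 2·56 + 4·13 = 202
#8: 2·24 + 2·6 + 4·5 = 80
#9: 2·101 + 2·27 + 4·1 = 260
#10: 2·124 + 2·11 + 4·2 = 278
Highest: #3 at 664.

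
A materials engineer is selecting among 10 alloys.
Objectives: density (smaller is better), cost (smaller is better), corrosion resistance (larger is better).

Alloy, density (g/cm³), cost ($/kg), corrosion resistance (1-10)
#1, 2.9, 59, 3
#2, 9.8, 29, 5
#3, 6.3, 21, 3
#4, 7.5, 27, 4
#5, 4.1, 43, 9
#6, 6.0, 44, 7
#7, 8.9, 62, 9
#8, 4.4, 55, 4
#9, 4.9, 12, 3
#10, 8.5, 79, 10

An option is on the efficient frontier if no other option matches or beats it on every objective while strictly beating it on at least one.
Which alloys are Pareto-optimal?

#1, #2, #4, #5, #9, #10

#1: not dominated (best density).
#2: not dominated.
#3: dominated by #9 (density 4.9≤6.3, cost 12≤21, corrosion resistance 3≥3).
#4: not dominated.
#5: not dominated.
#6: dominated by #5 (density 4.1≤6.0, cost 43≤44, corrosion resistance 9≥7).
#7: dominated by #5 (density 4.1≤8.9, cost 43≤62, corrosion resistance 9≥9).
#8: dominated by #5 (density 4.1≤4.4, cost 43≤55, corrosion resistance 9≥4).
#9: not dominated (best cost).
#10: not dominated (best corrosion resistance).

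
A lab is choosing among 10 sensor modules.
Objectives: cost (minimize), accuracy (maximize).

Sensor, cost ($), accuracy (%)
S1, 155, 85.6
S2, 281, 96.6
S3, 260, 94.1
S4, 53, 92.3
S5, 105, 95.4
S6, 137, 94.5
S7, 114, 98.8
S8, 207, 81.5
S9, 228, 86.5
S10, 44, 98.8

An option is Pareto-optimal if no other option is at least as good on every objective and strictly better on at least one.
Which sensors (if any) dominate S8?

S1: cost 155≤207, accuracy 85.6≥81.5 — dominates S8.
S4: cost 53≤207, accuracy 92.3≥81.5 — dominates S8.
S5: cost 105≤207, accuracy 95.4≥81.5 — dominates S8.
S6: cost 137≤207, accuracy 94.5≥81.5 — dominates S8.
S7: cost 114≤207, accuracy 98.8≥81.5 — dominates S8.
S10: cost 44≤207, accuracy 98.8≥81.5 — dominates S8.
Others (S2, S3, S9) are each worse than S8 on at least one objective.

S1, S4, S5, S6, S7, S10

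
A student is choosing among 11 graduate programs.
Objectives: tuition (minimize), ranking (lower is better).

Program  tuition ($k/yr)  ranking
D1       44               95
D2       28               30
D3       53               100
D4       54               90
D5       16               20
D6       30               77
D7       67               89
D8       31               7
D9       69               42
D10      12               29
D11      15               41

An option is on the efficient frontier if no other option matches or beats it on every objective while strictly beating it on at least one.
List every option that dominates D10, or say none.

D1: worse on tuition (44 vs 12).
D2: worse on tuition (28 vs 12).
D3: worse on tuition (53 vs 12).
D4: worse on tuition (54 vs 12).
D5: worse on tuition (16 vs 12).
D6: worse on tuition (30 vs 12).
D7: worse on tuition (67 vs 12).
D8: worse on tuition (31 vs 12).
D9: worse on tuition (69 vs 12).
D11: worse on tuition (15 vs 12).
No option dominates D10.

none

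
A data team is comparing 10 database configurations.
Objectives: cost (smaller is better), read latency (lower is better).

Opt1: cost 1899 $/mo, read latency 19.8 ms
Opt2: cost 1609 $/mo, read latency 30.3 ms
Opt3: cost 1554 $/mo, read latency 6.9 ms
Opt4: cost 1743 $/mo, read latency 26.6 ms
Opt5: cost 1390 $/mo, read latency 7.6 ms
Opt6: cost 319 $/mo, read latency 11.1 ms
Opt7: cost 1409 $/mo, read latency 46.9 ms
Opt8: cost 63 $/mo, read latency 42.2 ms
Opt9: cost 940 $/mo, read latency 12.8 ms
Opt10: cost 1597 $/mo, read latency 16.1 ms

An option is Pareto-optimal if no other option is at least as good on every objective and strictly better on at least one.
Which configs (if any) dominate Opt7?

Opt5: cost 1390≤1409, read latency 7.6≤46.9 — dominates Opt7.
Opt6: cost 319≤1409, read latency 11.1≤46.9 — dominates Opt7.
Opt8: cost 63≤1409, read latency 42.2≤46.9 — dominates Opt7.
Opt9: cost 940≤1409, read latency 12.8≤46.9 — dominates Opt7.
Others (Opt1, Opt2, Opt3, Opt4, Opt10) are each worse than Opt7 on at least one objective.

Opt5, Opt6, Opt8, Opt9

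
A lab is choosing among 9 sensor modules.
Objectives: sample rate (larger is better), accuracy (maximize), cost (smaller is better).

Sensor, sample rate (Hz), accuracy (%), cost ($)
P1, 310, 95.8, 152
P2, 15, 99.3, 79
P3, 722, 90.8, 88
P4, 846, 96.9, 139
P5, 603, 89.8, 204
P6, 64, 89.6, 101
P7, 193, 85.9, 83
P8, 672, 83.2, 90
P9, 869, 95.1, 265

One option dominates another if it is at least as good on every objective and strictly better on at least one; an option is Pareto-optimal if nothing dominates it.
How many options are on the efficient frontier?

5

P1: dominated by P4 (sample rate 846≥310, accuracy 96.9≥95.8, cost 139≤152).
P2: not dominated (best accuracy).
P3: not dominated.
P4: not dominated.
P5: dominated by P3 (sample rate 722≥603, accuracy 90.8≥89.8, cost 88≤204).
P6: dominated by P3 (sample rate 722≥64, accuracy 90.8≥89.6, cost 88≤101).
P7: not dominated.
P8: dominated by P3 (sample rate 722≥672, accuracy 90.8≥83.2, cost 88≤90).
P9: not dominated (best sample rate).
Pareto-optimal: P2, P3, P4, P7, P9 → 5.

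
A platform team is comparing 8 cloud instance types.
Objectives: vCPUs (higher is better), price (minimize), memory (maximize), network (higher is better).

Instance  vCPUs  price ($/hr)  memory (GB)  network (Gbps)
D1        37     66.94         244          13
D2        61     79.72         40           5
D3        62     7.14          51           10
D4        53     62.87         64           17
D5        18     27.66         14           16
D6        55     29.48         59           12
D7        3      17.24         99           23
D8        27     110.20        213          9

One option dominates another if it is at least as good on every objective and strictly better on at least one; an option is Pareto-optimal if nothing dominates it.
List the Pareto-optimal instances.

D1, D3, D4, D5, D6, D7

D1: not dominated (best memory).
D2: dominated by D3 (vCPUs 62≥61, price 7.14≤79.72, memory 51≥40, network 10≥5).
D3: not dominated (best vCPUs).
D4: not dominated.
D5: not dominated.
D6: not dominated.
D7: not dominated (best network).
D8: dominated by D1 (vCPUs 37≥27, price 66.94≤110.20, memory 244≥213, network 13≥9).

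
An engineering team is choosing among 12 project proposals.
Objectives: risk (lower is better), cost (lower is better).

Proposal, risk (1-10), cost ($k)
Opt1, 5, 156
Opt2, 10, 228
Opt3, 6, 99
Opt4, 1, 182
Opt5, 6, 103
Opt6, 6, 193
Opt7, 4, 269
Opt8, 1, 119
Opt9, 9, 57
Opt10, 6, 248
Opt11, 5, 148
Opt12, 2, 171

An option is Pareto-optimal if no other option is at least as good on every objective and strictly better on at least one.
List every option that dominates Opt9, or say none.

Opt1: worse on cost (156 vs 57).
Opt2: worse on risk (10 vs 9).
Opt3: worse on cost (99 vs 57).
Opt4: worse on cost (182 vs 57).
Opt5: worse on cost (103 vs 57).
Opt6: worse on cost (193 vs 57).
Opt7: worse on cost (269 vs 57).
Opt8: worse on cost (119 vs 57).
Opt10: worse on cost (248 vs 57).
Opt11: worse on cost (148 vs 57).
Opt12: worse on cost (171 vs 57).
No option dominates Opt9.

none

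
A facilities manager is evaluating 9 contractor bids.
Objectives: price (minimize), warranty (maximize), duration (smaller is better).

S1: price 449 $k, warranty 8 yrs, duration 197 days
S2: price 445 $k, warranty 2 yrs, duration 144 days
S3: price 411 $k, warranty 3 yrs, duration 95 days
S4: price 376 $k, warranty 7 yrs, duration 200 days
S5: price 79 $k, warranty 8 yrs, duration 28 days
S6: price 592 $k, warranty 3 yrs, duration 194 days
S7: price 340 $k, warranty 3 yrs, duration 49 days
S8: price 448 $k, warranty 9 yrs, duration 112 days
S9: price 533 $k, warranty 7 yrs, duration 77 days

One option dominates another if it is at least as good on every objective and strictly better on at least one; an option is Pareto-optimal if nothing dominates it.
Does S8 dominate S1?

Yes

S8 vs S1: price 448≤449, warranty 9≥8, duration 112≤197 — S8 is at least as good on every objective with at least one strict improvement.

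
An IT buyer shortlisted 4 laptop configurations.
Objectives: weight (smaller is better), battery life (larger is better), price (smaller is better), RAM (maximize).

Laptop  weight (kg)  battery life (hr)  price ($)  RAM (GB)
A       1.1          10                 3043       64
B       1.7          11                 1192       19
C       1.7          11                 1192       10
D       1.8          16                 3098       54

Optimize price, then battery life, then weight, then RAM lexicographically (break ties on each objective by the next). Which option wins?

B

First minimize price: best is 1192, kept {B, C}.
Then maximize battery life: best is 11, kept {B, C}.
Then minimize weight: best is 1.7, kept {B, C}.
Then maximize RAM: best is 19, kept {B}.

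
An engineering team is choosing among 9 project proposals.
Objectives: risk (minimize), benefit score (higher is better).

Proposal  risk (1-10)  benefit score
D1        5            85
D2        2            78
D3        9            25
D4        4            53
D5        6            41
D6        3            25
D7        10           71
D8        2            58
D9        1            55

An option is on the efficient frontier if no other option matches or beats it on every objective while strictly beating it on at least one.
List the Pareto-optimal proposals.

D1: not dominated (best benefit score).
D2: not dominated.
D3: dominated by D1 (risk 5≤9, benefit score 85≥25).
D4: dominated by D2 (risk 2≤4, benefit score 78≥53).
D5: dominated by D1 (risk 5≤6, benefit score 85≥41).
D6: dominated by D2 (risk 2≤3, benefit score 78≥25).
D7: dominated by D1 (risk 5≤10, benefit score 85≥71).
D8: dominated by D2 (risk 2≤2, benefit score 78≥58).
D9: not dominated (best risk).

D1, D2, D9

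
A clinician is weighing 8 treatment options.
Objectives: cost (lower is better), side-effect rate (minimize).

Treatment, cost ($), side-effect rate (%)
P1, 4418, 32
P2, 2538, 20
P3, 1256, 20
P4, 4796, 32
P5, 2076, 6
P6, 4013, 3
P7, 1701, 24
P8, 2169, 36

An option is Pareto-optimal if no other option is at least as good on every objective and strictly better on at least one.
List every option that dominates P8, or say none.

P3, P5, P7

P3: cost 1256≤2169, side-effect rate 20≤36 — dominates P8.
P5: cost 2076≤2169, side-effect rate 6≤36 — dominates P8.
P7: cost 1701≤2169, side-effect rate 24≤36 — dominates P8.
Others (P1, P2, P4, P6) are each worse than P8 on at least one objective.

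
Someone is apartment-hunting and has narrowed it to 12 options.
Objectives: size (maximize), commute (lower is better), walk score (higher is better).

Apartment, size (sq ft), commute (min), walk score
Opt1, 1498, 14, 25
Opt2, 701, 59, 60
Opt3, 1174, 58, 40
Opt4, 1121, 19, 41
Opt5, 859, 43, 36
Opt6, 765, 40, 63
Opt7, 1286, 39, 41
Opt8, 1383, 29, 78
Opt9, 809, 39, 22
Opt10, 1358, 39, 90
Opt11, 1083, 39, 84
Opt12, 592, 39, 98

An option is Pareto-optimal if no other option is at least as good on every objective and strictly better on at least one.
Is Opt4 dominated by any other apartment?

Opt1: worse on walk score (25 vs 41).
Opt2: worse on size (701 vs 1121).
Opt3: worse on commute (58 vs 19).
Opt5: worse on size (859 vs 1121).
Opt6: worse on size (765 vs 1121).
Opt7: worse on commute (39 vs 19).
Opt8: worse on commute (29 vs 19).
Opt9: worse on size (809 vs 1121).
Opt10: worse on commute (39 vs 19).
Opt11: worse on size (1083 vs 1121).
Opt12: worse on size (592 vs 1121).
No option is at least as good as Opt4 on every objective and strictly better on one.

No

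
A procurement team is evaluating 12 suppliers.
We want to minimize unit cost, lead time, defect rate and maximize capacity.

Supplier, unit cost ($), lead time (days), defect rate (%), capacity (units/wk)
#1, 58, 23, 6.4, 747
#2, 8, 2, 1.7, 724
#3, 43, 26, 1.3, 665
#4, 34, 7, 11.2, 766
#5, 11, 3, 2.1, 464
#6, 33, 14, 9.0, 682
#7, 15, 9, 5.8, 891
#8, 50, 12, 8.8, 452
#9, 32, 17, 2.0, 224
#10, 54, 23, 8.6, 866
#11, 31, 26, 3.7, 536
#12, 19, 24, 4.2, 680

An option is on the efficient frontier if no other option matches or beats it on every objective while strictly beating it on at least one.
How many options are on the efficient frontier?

4

#1: dominated by #7 (unit cost 15≤58, lead time 9≤23, defect rate 5.8≤6.4, capacity 891≥747).
#2: not dominated (best unit cost).
#3: not dominated (best defect rate).
#4: not dominated.
#5: dominated by #2 (unit cost 8≤11, lead time 2≤3, defect rate 1.7≤2.1, capacity 724≥464).
#6: dominated by #2 (unit cost 8≤33, lead time 2≤14, defect rate 1.7≤9.0, capacity 724≥682).
#7: not dominated (best capacity).
#8: dominated by #2 (unit cost 8≤50, lead time 2≤12, defect rate 1.7≤8.8, capacity 724≥452).
#9: dominated by #2 (unit cost 8≤32, lead time 2≤17, defect rate 1.7≤2.0, capacity 724≥224).
#10: dominated by #7 (unit cost 15≤54, lead time 9≤23, defect rate 5.8≤8.6, capacity 891≥866).
#11: dominated by #2 (unit cost 8≤31, lead time 2≤26, defect rate 1.7≤3.7, capacity 724≥536).
#12: dominated by #2 (unit cost 8≤19, lead time 2≤24, defect rate 1.7≤4.2, capacity 724≥680).
Pareto-optimal: #2, #3, #4, #7 → 4.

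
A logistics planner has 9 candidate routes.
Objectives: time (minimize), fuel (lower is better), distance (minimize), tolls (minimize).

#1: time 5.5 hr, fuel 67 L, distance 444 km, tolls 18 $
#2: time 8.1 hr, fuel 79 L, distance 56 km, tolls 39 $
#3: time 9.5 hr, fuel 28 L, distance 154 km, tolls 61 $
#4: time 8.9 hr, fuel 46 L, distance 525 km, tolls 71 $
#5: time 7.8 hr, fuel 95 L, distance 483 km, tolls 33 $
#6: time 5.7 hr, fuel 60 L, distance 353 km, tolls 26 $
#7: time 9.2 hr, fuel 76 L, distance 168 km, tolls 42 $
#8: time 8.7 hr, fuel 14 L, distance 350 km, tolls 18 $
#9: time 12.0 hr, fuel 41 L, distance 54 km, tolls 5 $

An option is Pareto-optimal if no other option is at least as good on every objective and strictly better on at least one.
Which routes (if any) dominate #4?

#8: time 8.7≤8.9, fuel 14≤46, distance 350≤525, tolls 18≤71 — dominates #4.
Others (#1, #2, #3, #5, #6, #7, #9) are each worse than #4 on at least one objective.

#8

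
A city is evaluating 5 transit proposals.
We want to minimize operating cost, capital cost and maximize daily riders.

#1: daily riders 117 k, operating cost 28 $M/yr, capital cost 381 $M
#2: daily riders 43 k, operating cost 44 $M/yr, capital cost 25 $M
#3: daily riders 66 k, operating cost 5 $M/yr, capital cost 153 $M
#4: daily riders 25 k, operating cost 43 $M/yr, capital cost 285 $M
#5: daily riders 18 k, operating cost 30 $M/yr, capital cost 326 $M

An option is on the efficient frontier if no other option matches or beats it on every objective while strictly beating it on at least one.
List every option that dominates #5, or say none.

#3

#3: daily riders 66≥18, operating cost 5≤30, capital cost 153≤326 — dominates #5.
Others (#1, #2, #4) are each worse than #5 on at least one objective.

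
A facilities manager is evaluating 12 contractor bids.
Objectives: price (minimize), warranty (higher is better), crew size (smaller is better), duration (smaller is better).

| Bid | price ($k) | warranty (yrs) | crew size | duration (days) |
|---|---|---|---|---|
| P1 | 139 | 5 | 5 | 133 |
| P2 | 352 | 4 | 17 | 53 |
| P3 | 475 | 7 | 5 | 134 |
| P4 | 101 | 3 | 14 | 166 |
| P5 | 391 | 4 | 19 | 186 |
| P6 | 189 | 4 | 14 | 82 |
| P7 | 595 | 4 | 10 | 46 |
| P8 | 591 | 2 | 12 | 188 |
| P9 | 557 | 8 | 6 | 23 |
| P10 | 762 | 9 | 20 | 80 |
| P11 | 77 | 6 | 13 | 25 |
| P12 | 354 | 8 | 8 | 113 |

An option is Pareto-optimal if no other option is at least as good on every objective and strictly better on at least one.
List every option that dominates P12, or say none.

P1: worse on warranty (5 vs 8).
P2: worse on warranty (4 vs 8).
P3: worse on price (475 vs 354).
P4: worse on warranty (3 vs 8).
P5: worse on price (391 vs 354).
P6: worse on warranty (4 vs 8).
P7: worse on price (595 vs 354).
P8: worse on price (591 vs 354).
P9: worse on price (557 vs 354).
P10: worse on price (762 vs 354).
P11: worse on warranty (6 vs 8).
No option dominates P12.

none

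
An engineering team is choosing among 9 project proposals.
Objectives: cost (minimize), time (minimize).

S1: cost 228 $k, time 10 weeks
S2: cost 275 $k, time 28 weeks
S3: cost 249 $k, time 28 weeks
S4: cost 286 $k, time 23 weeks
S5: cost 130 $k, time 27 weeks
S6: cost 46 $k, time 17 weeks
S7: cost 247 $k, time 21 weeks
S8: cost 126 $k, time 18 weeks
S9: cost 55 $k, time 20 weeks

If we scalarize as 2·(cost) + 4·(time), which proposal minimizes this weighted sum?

S6

S1: 2·228 + 4·10 = 496
S2: 2·275 + 4·28 = 662
S3: 2·249 + 4·28 = 610
S4: 2·286 + 4·23 = 664
S5: 2·130 + 4·27 = 368
S6: 2·46 + 4·17 = 160
S7: 2·247 + 4·21 = 578
S8: 2·126 + 4·18 = 324
S9: 2·55 + 4·20 = 190
Lowest: S6 at 160.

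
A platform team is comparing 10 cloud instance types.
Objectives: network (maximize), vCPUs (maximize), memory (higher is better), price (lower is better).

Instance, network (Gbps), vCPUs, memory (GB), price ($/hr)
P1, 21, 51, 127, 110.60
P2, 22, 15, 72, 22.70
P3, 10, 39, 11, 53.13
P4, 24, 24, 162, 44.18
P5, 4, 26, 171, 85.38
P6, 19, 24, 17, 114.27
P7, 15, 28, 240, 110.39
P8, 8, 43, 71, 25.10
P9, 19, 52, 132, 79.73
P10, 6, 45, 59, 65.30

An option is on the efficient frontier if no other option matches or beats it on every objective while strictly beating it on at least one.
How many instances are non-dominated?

9

P1: not dominated.
P2: not dominated (best price).
P3: not dominated.
P4: not dominated (best network).
P5: not dominated.
P6: dominated by P1 (network 21≥19, vCPUs 51≥24, memory 127≥17, price 110.60≤114.27).
P7: not dominated (best memory).
P8: not dominated.
P9: not dominated (best vCPUs).
P10: not dominated.
Pareto-optimal: P1, P2, P3, P4, P5, P7, P8, P9, P10 → 9.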